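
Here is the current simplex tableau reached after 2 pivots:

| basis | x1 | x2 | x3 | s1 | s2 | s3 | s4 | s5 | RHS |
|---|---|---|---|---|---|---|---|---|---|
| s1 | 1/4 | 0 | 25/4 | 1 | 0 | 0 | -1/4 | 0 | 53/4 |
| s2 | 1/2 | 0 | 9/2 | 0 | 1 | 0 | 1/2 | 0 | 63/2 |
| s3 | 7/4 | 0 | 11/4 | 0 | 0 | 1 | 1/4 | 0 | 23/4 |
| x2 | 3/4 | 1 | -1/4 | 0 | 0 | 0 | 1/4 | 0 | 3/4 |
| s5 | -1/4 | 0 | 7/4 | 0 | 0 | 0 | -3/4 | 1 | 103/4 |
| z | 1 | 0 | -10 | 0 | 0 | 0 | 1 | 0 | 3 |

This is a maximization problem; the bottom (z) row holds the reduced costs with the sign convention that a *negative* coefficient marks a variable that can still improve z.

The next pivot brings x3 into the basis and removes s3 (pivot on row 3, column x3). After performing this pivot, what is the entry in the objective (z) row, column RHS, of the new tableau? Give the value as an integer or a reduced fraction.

Pivot element is row 3, column x3: 11/4.
Normalize row 3: new (row 3, RHS) = (23/4)/(11/4) = 23/11.
z-row ← z-row − (-10)·(new row 3): 3 − (-10)·(23/11) = 263/11.

263/11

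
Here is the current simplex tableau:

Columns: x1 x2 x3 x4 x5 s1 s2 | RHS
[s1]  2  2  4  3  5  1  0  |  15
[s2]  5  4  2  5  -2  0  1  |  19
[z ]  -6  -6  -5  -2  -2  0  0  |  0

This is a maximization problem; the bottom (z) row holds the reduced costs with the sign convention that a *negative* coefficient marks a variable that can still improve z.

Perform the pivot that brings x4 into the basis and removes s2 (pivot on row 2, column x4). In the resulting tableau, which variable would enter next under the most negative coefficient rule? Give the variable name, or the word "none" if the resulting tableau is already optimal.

x2

Pivot element 5. New z-row = old z-row − (-2)·(row 2/5).
Updated z-row coefficients: x1: -4, x2: -22/5, x3: -21/5, x4: 0, x5: -14/5, s1: 0, s2: 2/5.
The most negative is -22/5 in column x2, so x2 would enter next.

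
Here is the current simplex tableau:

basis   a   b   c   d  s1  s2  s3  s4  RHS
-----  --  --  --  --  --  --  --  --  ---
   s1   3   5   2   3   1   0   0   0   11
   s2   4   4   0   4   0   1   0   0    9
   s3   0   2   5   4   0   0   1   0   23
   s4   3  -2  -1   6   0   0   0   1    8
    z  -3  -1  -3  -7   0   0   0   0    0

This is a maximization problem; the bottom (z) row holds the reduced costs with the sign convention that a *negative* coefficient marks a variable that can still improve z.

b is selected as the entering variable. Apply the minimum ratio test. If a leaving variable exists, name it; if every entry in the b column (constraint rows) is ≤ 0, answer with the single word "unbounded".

Ratios: row 1 (s1): 11/5 = 11/5; row 2 (s2): 9/4 = 9/4; row 3 (s3): 23/2 = 23/2; row 4 (s4): entry -2 ≤ 0, skip.
Minimum ratio is in the s1 row, so s1 leaves.

s1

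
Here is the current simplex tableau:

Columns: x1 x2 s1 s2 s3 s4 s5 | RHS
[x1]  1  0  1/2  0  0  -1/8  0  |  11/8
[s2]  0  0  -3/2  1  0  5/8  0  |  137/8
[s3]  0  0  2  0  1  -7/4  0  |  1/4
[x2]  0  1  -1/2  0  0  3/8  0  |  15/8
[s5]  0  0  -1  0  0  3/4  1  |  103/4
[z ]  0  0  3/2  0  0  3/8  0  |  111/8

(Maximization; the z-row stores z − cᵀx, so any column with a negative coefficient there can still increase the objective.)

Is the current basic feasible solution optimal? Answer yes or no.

yes

No objective-row coefficient is strictly negative, so no entering variable exists; the tableau is optimal.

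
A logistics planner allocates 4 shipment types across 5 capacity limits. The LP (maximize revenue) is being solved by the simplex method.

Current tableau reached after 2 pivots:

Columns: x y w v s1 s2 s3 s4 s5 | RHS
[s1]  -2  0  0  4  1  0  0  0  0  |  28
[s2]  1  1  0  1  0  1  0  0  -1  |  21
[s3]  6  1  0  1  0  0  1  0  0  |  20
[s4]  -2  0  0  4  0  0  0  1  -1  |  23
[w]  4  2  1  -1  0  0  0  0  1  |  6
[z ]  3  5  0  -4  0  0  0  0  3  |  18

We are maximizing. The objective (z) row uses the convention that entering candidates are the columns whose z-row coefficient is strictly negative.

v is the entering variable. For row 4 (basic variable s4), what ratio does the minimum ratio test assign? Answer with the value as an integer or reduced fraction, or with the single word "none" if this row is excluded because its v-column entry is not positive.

Ratio = RHS / (v entry) = 23 / 4 = 23/4.

23/4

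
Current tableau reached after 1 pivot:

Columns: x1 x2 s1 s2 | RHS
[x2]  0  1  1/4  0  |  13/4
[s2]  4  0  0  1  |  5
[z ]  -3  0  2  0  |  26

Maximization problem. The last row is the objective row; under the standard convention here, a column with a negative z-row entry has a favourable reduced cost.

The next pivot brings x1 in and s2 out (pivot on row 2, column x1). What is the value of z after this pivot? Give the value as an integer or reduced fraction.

119/4

Minimum ratio for x1: 5/4 = 5/4.
z changes by −(z-row coeff of x1)·ratio = −(-3)·(5/4) = 15/4.
New z = 26 + (15/4) = 119/4.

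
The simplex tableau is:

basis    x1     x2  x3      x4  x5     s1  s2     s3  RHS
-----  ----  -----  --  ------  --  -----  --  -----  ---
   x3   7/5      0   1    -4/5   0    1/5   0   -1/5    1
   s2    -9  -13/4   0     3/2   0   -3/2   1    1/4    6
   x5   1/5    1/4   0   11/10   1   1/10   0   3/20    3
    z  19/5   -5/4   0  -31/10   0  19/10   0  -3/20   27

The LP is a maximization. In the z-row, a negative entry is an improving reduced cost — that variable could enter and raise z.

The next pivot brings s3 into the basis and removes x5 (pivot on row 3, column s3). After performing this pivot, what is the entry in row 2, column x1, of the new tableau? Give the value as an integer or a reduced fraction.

Pivot element is row 3, column s3: 3/20.
Normalize row 3: new (row 3, x1) = (1/5)/(3/20) = 4/3.
row 2 ← row 2 − (1/4)·(new row 3): -9 − (1/4)·(4/3) = -28/3.

-28/3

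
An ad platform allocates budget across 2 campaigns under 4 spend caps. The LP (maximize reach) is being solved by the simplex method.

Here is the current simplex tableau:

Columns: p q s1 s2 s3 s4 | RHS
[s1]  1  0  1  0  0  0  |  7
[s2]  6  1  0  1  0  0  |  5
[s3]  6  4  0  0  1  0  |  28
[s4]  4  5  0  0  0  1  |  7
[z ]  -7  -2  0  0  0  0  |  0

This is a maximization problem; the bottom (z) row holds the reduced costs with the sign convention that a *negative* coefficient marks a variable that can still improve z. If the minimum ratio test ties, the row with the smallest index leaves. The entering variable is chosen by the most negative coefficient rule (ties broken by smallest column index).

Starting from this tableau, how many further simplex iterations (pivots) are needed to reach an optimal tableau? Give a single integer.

pivot: p in, s2 out → z = 35/6
pivot: q in, s4 out → z = 85/13
No improving column remains; optimal.

2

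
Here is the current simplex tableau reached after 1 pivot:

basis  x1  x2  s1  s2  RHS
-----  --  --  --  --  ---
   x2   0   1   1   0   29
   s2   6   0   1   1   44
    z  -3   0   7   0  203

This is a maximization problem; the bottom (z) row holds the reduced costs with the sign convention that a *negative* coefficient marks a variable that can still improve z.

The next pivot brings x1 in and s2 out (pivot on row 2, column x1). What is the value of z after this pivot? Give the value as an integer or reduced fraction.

225

Minimum ratio for x1: 44/6 = 22/3.
z changes by −(z-row coeff of x1)·ratio = −(-3)·(22/3) = 22.
New z = 203 + 22 = 225.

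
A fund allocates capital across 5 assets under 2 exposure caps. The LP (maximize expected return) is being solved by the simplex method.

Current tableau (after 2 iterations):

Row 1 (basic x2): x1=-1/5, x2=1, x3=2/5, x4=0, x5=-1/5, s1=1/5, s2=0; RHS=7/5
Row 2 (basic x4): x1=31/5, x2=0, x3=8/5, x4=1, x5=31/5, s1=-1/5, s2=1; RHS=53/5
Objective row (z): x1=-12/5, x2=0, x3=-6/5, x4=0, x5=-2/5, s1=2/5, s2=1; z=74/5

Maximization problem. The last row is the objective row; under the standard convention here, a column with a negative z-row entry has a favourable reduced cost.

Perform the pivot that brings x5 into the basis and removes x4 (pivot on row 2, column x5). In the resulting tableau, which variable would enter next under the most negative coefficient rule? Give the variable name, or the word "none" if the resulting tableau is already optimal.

x1

Pivot element 31/5. New z-row = old z-row − (-2/5)·(row 2/(31/5)).
Updated z-row coefficients: x1: -2, x2: 0, x3: -34/31, x4: 2/31, x5: 0, s1: 12/31, s2: 33/31.
The most negative is -2 in column x1, so x1 would enter next.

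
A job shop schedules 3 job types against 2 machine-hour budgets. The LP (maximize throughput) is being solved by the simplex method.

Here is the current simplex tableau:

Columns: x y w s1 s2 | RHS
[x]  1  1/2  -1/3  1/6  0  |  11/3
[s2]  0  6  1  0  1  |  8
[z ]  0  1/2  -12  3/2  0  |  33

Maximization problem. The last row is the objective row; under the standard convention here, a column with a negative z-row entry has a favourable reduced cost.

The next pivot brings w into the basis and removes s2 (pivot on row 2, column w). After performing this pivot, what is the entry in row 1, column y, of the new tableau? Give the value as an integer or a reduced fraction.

5/2

Pivot element is row 2, column w: 1.
Normalize row 2: new (row 2, y) = 6/1 = 6.
row 1 ← row 1 − (-1/3)·(new row 2): 1/2 − (-1/3)·6 = 5/2.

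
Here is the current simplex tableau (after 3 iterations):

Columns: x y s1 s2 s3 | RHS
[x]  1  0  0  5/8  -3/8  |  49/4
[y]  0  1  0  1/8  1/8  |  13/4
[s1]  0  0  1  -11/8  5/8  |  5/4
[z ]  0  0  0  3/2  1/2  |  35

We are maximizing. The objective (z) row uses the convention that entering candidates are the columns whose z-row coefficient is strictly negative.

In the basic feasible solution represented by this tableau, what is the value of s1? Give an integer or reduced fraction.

s1 is basic (row 3); its value is the RHS of that row: 5/4.

5/4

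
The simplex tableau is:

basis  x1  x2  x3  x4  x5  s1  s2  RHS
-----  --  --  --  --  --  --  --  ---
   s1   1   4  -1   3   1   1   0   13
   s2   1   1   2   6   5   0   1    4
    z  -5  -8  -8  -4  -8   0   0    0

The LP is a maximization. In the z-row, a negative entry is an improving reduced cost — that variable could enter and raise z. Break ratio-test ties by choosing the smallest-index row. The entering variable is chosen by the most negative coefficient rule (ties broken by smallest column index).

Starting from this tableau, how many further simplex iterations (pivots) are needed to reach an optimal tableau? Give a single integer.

2

pivot: x2 in, s1 out → z = 26
pivot: x3 in, s2 out → z = 88/3
No improving column remains; optimal.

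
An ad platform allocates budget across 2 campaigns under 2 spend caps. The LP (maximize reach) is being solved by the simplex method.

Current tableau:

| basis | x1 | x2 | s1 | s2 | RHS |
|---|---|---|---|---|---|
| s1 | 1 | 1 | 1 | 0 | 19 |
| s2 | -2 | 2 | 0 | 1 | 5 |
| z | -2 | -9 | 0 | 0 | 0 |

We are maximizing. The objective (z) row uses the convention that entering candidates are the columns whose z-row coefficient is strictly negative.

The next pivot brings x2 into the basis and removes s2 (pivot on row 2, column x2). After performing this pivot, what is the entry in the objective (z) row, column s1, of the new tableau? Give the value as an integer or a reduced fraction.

Pivot element is row 2, column x2: 2.
Normalize row 2: new (row 2, s1) = 0/2 = 0.
z-row ← z-row − (-9)·(new row 2): 0 − (-9)·0 = 0.

0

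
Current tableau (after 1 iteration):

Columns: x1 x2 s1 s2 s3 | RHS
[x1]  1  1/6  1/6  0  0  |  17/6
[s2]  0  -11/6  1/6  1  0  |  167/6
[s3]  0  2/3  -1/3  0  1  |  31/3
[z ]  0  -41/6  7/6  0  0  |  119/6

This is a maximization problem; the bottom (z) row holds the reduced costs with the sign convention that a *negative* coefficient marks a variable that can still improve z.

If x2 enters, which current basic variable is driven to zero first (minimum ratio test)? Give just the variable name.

Ratios: row 1 (x1): (17/6)/(1/6) = 17; row 2 (s2): entry -11/6 ≤ 0, skip; row 3 (s3): (31/3)/(2/3) = 31/2.
Minimum ratio 31/2 is in the s3 row, so s3 leaves.

s3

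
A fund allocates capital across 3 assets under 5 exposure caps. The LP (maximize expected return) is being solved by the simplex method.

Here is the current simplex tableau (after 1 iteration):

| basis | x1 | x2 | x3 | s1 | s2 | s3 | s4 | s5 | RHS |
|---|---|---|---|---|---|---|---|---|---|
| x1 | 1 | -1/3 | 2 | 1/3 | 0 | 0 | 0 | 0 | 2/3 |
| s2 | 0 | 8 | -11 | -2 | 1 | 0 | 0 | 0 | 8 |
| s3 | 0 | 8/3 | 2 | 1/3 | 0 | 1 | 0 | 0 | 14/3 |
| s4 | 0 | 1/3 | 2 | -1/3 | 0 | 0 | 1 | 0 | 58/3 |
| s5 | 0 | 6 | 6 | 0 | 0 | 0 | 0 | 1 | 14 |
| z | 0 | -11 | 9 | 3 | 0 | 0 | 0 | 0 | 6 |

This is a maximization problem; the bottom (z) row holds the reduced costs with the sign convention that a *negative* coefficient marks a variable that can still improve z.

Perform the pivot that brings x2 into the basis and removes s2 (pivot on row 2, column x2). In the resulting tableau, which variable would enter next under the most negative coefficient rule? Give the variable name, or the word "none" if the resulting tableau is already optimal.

Pivot element 8. New z-row = old z-row − (-11)·(row 2/8).
Updated z-row coefficients: x1: 0, x2: 0, x3: -49/8, s1: 1/4, s2: 11/8, s3: 0, s4: 0, s5: 0.
The most negative is -49/8 in column x3, so x3 would enter next.

x3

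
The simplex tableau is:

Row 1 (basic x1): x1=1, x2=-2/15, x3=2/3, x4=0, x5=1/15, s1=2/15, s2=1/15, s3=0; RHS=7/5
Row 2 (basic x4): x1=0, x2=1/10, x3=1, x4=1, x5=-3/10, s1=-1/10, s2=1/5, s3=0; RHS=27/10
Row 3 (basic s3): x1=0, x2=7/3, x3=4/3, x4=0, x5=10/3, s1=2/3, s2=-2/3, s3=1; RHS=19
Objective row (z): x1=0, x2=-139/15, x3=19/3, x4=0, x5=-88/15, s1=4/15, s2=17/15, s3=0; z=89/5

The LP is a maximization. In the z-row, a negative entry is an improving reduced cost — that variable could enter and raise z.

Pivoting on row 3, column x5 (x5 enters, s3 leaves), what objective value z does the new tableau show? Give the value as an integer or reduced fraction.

1281/25

Minimum ratio for x5: 19/(10/3) = 57/10.
z changes by −(z-row coeff of x5)·ratio = −(-88/15)·(57/10) = 836/25.
New z = 89/5 + (836/25) = 1281/25.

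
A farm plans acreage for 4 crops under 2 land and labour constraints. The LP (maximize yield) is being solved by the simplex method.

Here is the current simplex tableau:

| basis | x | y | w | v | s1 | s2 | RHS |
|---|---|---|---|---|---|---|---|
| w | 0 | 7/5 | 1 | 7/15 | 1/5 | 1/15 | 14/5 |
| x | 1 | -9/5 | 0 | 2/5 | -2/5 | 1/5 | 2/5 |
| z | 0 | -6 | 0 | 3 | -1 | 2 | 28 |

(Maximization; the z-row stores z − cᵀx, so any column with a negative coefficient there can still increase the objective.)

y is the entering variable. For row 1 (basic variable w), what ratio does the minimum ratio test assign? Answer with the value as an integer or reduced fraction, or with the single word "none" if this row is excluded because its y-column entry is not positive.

Ratio = RHS / (y entry) = (14/5) / (7/5) = 2.

2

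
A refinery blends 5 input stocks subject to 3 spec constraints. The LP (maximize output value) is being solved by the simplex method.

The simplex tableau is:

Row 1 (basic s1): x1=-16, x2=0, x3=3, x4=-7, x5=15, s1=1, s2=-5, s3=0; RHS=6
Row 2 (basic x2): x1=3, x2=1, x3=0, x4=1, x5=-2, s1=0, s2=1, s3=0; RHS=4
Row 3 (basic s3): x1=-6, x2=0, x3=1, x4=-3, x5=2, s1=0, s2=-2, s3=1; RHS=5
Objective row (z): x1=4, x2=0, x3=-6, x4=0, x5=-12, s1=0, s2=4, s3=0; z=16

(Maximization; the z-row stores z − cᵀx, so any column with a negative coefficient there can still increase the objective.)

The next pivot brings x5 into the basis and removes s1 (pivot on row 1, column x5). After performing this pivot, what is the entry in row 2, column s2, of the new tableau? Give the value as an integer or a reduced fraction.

1/3

Pivot element is row 1, column x5: 15.
Normalize row 1: new (row 1, s2) = (-5)/15 = -1/3.
row 2 ← row 2 − (-2)·(new row 1): 1 − (-2)·(-1/3) = 1/3.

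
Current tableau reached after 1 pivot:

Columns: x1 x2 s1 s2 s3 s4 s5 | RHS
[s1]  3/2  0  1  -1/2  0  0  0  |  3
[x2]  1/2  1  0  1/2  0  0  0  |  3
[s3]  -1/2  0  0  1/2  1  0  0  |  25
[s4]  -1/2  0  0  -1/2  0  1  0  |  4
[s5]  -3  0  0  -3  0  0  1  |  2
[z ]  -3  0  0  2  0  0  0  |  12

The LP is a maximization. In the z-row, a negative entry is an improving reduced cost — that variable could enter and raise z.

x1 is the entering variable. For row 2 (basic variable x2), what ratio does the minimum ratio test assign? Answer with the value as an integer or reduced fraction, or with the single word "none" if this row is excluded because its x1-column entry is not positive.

6

Ratio = RHS / (x1 entry) = 3 / (1/2) = 6.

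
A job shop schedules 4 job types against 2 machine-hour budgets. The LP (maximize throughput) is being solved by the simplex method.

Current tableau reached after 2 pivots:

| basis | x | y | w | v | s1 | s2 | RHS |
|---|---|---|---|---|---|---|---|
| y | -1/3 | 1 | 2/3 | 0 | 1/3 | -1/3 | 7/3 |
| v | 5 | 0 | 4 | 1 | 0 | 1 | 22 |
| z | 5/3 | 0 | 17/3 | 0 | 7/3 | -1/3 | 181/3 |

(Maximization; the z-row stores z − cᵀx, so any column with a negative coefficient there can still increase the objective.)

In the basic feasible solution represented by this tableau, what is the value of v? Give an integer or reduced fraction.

v is basic (row 2); its value is the RHS of that row: 22.

22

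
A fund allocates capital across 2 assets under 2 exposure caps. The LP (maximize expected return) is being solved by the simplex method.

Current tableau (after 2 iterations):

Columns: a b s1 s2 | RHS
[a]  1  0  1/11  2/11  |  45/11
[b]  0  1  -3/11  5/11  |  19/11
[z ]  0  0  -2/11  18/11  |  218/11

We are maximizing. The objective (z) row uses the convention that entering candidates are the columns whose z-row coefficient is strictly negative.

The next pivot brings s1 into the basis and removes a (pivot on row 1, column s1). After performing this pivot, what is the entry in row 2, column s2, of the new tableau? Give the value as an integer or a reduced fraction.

Pivot element is row 1, column s1: 1/11.
Normalize row 1: new (row 1, s2) = (2/11)/(1/11) = 2.
row 2 ← row 2 − (-3/11)·(new row 1): 5/11 − (-3/11)·2 = 1.

1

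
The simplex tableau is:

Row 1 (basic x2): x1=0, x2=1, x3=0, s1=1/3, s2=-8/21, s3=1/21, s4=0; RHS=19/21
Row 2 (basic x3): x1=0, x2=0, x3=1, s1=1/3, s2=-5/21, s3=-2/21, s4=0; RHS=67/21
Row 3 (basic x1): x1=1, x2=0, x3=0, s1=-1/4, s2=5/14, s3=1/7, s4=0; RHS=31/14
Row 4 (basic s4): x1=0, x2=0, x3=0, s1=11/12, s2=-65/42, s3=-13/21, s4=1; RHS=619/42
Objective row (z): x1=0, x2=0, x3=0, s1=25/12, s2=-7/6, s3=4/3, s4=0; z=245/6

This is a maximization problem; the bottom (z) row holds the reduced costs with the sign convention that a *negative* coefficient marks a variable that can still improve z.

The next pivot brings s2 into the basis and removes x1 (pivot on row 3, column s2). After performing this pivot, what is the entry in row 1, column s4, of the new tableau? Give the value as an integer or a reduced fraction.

Pivot element is row 3, column s2: 5/14.
Normalize row 3: new (row 3, s4) = 0/(5/14) = 0.
row 1 ← row 1 − (-8/21)·(new row 3): 0 − (-8/21)·0 = 0.

0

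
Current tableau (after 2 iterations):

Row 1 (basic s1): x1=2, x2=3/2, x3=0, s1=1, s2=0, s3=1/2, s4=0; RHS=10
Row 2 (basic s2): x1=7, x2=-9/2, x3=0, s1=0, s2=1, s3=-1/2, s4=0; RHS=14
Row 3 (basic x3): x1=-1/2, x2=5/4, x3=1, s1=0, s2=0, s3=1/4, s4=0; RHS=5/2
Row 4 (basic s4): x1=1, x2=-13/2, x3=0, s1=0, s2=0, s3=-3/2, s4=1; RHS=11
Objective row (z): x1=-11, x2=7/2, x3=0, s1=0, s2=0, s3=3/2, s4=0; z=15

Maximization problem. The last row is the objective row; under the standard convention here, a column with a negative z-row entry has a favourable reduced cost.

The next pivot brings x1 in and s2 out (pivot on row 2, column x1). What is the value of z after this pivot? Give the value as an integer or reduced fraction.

Minimum ratio for x1: 14/7 = 2.
z changes by −(z-row coeff of x1)·ratio = −(-11)·2 = 22.
New z = 15 + 22 = 37.

37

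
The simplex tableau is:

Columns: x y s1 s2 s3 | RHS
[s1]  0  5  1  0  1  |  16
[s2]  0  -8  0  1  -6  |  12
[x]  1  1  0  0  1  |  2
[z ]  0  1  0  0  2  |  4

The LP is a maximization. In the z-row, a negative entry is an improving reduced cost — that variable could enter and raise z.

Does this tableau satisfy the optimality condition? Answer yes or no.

yes

No objective-row coefficient is strictly negative, so no entering variable exists; the tableau is optimal.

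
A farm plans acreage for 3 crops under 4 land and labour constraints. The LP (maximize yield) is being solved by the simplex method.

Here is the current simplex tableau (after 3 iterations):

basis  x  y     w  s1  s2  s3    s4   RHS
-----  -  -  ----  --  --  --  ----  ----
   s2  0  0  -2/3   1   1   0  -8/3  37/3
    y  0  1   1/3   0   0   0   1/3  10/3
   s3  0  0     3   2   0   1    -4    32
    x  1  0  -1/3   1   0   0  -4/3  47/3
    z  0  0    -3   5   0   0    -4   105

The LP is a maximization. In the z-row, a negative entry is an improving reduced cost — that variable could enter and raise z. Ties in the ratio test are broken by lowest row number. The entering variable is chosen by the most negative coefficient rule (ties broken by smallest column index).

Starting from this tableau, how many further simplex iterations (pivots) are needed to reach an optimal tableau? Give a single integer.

pivot: s4 in, y out → z = 145
No improving column remains; optimal.

1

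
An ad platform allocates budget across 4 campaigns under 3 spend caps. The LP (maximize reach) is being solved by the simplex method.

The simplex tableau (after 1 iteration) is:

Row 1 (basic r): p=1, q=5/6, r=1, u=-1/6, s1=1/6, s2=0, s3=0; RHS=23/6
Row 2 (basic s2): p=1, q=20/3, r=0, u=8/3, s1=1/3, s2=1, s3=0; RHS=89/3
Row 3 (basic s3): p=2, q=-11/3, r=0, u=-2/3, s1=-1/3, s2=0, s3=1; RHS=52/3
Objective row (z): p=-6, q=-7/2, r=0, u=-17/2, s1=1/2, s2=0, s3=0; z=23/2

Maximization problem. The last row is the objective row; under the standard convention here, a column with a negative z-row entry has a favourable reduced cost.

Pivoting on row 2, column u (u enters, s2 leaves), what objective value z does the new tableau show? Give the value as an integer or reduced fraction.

Minimum ratio for u: (89/3)/(8/3) = 89/8.
z changes by −(z-row coeff of u)·ratio = −(-17/2)·(89/8) = 1513/16.
New z = 23/2 + (1513/16) = 1697/16.

1697/16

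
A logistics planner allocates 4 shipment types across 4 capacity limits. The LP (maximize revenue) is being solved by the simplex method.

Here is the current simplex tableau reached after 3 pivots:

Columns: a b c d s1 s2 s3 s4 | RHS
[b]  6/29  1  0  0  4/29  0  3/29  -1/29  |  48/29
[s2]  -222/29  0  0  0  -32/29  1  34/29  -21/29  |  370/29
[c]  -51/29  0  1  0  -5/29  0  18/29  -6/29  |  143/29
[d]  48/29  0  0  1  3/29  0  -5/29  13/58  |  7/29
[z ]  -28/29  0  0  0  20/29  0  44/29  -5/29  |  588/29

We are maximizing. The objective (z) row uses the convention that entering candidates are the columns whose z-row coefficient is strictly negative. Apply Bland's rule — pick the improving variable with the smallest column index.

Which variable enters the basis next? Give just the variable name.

Objective-row coefficients: a: -28/29, b: 0, c: 0, d: 0, s1: 20/29, s2: 0, s3: 44/29, s4: -5/29.
Improving columns: a, s4. Bland's rule picks the smallest column index → a.

a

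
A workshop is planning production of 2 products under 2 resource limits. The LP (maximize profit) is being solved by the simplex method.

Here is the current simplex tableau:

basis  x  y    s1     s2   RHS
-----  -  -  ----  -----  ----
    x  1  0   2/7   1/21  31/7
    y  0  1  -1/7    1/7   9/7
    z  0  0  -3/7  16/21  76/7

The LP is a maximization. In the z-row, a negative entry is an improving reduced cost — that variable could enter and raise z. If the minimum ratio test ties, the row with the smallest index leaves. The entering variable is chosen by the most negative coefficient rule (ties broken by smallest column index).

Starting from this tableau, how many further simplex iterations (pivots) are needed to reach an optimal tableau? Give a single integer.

1

pivot: s1 in, x out → z = 35/2
No improving column remains; optimal.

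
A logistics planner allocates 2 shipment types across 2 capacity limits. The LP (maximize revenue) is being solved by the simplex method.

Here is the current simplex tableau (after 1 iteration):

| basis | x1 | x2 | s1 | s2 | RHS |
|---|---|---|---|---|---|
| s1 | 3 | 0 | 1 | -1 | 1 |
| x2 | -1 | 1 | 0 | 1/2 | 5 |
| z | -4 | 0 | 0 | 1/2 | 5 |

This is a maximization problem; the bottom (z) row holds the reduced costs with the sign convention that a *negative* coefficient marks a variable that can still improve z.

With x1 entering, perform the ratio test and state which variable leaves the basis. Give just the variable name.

Ratios: row 1 (s1): 1/3 = 1/3; row 2 (x2): entry -1 ≤ 0, skip.
Minimum ratio 1/3 is in the s1 row, so s1 leaves.

s1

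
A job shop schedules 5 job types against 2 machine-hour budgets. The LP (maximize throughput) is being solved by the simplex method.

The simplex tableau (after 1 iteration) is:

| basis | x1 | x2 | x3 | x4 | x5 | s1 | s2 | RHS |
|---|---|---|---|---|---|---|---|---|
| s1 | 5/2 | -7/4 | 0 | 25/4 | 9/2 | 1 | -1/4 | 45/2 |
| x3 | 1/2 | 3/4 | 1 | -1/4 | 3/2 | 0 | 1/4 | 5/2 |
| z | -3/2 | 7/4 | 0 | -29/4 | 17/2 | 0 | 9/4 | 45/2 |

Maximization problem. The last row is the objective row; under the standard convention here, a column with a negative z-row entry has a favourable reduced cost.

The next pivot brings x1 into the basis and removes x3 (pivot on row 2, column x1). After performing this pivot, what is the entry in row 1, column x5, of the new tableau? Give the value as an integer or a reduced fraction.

Pivot element is row 2, column x1: 1/2.
Normalize row 2: new (row 2, x5) = (3/2)/(1/2) = 3.
row 1 ← row 1 − (5/2)·(new row 2): 9/2 − (5/2)·3 = -3.

-3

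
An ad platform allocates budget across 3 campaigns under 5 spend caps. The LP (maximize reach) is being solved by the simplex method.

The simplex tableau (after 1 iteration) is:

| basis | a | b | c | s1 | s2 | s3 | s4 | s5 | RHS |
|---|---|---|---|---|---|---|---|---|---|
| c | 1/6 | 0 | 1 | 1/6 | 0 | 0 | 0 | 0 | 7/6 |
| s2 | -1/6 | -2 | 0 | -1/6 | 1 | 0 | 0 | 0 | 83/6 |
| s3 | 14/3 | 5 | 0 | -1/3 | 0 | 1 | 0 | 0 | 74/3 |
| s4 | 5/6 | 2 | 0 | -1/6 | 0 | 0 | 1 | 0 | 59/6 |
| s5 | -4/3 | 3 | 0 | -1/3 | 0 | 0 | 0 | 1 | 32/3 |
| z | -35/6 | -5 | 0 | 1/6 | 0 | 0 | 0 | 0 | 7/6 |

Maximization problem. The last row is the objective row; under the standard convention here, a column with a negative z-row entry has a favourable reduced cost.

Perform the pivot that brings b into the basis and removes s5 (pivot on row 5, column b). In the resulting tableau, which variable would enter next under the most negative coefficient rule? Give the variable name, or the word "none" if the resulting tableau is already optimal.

Pivot element 3. New z-row = old z-row − (-5)·(row 5/3).
Updated z-row coefficients: a: -145/18, b: 0, c: 0, s1: -7/18, s2: 0, s3: 0, s4: 0, s5: 5/3.
The most negative is -145/18 in column a, so a would enter next.

a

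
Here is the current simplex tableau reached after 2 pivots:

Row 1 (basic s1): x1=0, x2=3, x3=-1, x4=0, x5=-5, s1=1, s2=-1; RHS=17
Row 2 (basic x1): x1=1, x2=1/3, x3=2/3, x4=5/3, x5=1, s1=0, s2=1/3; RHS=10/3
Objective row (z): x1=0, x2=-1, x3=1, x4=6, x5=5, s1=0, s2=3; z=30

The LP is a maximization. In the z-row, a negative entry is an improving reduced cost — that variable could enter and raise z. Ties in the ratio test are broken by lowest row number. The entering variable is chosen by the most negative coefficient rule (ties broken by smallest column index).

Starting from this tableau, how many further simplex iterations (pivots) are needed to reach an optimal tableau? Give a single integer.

pivot: x2 in, s1 out → z = 107/3
No improving column remains; optimal.

1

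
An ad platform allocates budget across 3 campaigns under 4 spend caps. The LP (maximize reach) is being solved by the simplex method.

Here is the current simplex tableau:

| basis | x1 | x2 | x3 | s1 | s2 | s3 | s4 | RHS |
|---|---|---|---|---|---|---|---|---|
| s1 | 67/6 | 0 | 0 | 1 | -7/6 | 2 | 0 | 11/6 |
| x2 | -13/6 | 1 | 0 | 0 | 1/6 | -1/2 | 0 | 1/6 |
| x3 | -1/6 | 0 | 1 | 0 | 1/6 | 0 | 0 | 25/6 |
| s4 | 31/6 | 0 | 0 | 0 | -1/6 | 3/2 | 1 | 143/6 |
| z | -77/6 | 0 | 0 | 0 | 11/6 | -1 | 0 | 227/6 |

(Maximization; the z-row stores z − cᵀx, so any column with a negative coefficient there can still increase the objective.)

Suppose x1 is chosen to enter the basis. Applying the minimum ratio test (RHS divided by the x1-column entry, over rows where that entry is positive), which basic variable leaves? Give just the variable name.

Ratios: row 1 (s1): (11/6)/(67/6) = 11/67; row 2 (x2): entry -13/6 ≤ 0, skip; row 3 (x3): entry -1/6 ≤ 0, skip; row 4 (s4): (143/6)/(31/6) = 143/31.
Minimum ratio 11/67 is in the s1 row, so s1 leaves.

s1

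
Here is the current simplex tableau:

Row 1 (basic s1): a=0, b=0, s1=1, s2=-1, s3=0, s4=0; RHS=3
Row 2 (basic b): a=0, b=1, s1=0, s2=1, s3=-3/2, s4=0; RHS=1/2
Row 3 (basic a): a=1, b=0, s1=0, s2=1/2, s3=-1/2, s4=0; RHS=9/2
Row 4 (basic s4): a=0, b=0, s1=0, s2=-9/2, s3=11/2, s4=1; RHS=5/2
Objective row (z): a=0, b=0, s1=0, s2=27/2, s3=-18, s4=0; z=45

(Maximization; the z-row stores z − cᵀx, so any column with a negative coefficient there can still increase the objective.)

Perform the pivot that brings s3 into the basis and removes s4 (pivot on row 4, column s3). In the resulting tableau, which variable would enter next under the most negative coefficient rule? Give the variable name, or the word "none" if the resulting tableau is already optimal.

s2

Pivot element 11/2. New z-row = old z-row − (-18)·(row 4/(11/2)).
Updated z-row coefficients: a: 0, b: 0, s1: 0, s2: -27/22, s3: 0, s4: 36/11.
The most negative is -27/22 in column s2, so s2 would enter next.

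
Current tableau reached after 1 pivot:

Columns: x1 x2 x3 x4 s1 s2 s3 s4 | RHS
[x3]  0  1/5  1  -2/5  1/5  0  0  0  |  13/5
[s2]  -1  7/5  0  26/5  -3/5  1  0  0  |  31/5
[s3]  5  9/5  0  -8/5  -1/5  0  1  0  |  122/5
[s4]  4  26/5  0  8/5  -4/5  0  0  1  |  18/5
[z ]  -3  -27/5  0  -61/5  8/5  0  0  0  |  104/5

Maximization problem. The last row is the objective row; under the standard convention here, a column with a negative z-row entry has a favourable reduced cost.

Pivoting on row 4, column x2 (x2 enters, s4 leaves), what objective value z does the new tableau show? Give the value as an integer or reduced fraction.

319/13

Minimum ratio for x2: (18/5)/(26/5) = 9/13.
z changes by −(z-row coeff of x2)·ratio = −(-27/5)·(9/13) = 243/65.
New z = 104/5 + (243/65) = 319/13.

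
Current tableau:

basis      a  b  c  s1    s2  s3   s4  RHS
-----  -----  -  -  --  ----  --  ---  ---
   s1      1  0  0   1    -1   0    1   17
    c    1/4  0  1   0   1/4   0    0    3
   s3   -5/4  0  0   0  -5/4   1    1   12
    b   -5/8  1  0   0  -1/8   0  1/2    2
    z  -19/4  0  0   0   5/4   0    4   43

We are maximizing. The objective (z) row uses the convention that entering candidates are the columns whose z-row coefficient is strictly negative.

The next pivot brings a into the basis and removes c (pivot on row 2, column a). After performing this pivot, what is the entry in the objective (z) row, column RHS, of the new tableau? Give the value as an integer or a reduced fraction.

100

Pivot element is row 2, column a: 1/4.
Normalize row 2: new (row 2, RHS) = 3/(1/4) = 12.
z-row ← z-row − (-19/4)·(new row 2): 43 − (-19/4)·12 = 100.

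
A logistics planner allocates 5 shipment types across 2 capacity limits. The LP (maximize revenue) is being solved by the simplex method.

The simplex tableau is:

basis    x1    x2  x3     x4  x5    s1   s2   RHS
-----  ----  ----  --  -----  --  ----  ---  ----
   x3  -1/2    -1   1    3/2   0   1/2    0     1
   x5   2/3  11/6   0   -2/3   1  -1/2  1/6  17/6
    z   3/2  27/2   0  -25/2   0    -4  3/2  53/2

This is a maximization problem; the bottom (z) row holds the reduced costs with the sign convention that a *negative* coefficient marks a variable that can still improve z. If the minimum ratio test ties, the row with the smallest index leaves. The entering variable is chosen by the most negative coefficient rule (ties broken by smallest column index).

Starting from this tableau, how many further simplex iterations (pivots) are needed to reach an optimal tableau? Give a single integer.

pivot: x4 in, x3 out → z = 209/6
pivot: x1 in, x5 out → z = 109/2
pivot: s1 in, x4 out → z = 92
No improving column remains; optimal.

3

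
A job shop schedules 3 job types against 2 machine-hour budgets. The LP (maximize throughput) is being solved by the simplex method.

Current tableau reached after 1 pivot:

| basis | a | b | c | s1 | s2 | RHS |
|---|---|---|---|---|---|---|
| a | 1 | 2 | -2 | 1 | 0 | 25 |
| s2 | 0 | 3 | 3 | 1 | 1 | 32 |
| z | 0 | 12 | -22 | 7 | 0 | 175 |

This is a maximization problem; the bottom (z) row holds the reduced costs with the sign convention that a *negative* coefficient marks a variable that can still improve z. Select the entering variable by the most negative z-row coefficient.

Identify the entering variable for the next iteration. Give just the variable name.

Objective-row coefficients: a: 0, b: 12, c: -22, s1: 7, s2: 0.
The most negative is -22 in column c, so c enters.

c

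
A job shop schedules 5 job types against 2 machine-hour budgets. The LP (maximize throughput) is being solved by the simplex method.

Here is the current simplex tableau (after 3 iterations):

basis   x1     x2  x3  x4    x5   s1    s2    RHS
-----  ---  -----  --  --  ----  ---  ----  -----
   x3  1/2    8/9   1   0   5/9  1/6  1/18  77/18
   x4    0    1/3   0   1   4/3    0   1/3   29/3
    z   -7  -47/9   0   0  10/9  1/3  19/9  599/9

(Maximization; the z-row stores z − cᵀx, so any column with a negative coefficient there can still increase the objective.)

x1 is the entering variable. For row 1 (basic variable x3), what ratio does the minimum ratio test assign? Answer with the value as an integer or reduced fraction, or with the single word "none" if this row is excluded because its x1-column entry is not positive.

Ratio = RHS / (x1 entry) = (77/18) / (1/2) = 77/9.

77/9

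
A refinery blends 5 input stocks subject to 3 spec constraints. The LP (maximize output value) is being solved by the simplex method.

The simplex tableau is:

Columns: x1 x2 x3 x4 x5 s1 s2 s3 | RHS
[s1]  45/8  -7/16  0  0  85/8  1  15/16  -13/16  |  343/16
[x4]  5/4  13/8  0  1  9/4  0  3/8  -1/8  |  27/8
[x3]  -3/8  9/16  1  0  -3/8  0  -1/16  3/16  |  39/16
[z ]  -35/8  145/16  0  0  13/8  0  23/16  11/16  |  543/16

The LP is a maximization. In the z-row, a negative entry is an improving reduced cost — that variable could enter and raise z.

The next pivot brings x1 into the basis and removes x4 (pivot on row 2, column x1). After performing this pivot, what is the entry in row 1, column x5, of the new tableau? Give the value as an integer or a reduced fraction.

1/2

Pivot element is row 2, column x1: 5/4.
Normalize row 2: new (row 2, x5) = (9/4)/(5/4) = 9/5.
row 1 ← row 1 − (45/8)·(new row 2): 85/8 − (45/8)·(9/5) = 1/2.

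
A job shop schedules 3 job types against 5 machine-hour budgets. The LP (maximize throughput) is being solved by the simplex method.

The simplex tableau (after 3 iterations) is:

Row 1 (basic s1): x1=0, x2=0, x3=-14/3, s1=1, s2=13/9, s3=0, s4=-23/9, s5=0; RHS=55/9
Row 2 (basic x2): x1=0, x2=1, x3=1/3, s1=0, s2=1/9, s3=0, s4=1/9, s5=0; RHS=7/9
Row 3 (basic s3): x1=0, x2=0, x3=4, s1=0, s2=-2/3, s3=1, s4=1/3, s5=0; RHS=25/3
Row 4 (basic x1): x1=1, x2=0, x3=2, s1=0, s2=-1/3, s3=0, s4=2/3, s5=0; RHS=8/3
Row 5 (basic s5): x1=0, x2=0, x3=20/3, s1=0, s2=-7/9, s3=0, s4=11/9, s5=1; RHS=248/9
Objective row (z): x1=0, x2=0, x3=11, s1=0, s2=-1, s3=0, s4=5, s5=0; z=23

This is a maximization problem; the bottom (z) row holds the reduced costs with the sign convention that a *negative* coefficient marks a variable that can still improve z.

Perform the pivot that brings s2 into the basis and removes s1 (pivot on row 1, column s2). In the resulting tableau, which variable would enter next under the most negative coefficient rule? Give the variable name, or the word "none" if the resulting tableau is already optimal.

Pivot element 13/9. New z-row = old z-row − (-1)·(row 1/(13/9)).
Updated z-row coefficients: x1: 0, x2: 0, x3: 101/13, s1: 9/13, s2: 0, s3: 0, s4: 42/13, s5: 0.
No coefficient is strictly negative; the tableau after this pivot is optimal.

none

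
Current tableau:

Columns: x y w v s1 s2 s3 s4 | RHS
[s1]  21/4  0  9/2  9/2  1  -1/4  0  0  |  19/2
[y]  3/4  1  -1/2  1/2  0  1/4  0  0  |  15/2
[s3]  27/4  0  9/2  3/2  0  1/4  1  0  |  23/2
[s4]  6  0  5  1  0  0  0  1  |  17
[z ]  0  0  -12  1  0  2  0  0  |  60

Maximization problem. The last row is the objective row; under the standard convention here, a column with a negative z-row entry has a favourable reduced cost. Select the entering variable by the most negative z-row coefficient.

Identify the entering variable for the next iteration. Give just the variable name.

Objective-row coefficients: x: 0, y: 0, w: -12, v: 1, s1: 0, s2: 2, s3: 0, s4: 0.
The most negative is -12 in column w, so w enters.

w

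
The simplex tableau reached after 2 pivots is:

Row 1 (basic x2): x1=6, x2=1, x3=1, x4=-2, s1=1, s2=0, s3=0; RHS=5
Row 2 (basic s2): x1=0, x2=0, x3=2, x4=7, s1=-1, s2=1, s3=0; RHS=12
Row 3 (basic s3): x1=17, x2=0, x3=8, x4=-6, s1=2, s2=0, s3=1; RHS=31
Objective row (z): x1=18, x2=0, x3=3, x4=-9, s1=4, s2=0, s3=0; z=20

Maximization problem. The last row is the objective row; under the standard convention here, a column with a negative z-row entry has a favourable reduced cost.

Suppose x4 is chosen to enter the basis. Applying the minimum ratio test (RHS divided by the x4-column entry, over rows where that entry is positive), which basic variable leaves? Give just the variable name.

Ratios: row 1 (x2): entry -2 ≤ 0, skip; row 2 (s2): 12/7 = 12/7; row 3 (s3): entry -6 ≤ 0, skip.
Minimum ratio 12/7 is in the s2 row, so s2 leaves.

s2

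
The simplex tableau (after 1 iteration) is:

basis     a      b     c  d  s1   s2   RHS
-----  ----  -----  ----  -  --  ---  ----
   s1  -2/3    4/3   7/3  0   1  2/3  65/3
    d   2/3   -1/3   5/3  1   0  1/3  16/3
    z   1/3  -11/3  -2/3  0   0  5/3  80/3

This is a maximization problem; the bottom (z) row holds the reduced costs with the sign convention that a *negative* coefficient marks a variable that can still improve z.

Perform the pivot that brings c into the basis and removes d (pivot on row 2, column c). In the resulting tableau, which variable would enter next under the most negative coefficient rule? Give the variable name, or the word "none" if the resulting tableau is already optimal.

b

Pivot element 5/3. New z-row = old z-row − (-2/3)·(row 2/(5/3)).
Updated z-row coefficients: a: 3/5, b: -19/5, c: 0, d: 2/5, s1: 0, s2: 9/5.
The most negative is -19/5 in column b, so b would enter next.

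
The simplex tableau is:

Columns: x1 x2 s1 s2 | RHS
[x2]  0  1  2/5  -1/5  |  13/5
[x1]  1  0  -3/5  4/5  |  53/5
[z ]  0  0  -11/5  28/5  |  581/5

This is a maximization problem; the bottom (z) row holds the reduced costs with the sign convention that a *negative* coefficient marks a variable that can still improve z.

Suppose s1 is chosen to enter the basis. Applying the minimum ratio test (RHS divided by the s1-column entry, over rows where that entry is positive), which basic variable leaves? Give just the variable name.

Ratios: row 1 (x2): (13/5)/(2/5) = 13/2; row 2 (x1): entry -3/5 ≤ 0, skip.
Minimum ratio 13/2 is in the x2 row, so x2 leaves.

x2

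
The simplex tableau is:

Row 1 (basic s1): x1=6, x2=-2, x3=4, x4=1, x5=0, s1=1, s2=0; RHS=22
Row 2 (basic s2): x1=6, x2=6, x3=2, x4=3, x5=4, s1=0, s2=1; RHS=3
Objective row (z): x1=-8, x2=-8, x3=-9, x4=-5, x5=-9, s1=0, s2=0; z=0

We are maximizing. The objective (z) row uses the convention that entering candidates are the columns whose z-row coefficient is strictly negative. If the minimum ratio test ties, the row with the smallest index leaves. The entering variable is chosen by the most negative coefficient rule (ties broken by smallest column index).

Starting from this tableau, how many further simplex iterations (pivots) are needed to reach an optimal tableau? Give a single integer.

pivot: x3 in, s2 out → z = 27/2
No improving column remains; optimal.

1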